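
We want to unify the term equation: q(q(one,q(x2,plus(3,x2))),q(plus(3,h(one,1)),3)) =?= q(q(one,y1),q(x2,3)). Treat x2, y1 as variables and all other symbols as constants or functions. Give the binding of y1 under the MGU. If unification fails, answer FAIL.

Decompose q/2: q(one,q(x2,plus(3,x2))) =?= q(one,y1),  q(plus(3,h(one,1)),3) =?= q(x2,3).
Decompose q/2: one =?= one,  q(x2,plus(3,x2)) =?= y1.
Delete trivial equation one =?= one.
Bind y1 := q(x2,plus(3,x2)); no other remaining equation mentions y1.
Decompose q/2: plus(3,h(one,1)) =?= x2,  3 =?= 3.
Bind x2 := plus(3,h(one,1)); no other remaining equation mentions x2. Substituting into the earlier binding gives y1 := q(plus(3,h(one,1)),plus(3,plus(3,h(one,1)))).
Delete trivial equation 3 =?= 3.
MGU = { y1 := q(plus(3,h(one,1)),plus(3,plus(3,h(one,1)))), x2 := plus(3,h(one,1)) }, so y1 := q(plus(3,h(one,1)),plus(3,plus(3,h(one,1)))).

q(plus(3,h(one,1)),plus(3,plus(3,h(one,1))))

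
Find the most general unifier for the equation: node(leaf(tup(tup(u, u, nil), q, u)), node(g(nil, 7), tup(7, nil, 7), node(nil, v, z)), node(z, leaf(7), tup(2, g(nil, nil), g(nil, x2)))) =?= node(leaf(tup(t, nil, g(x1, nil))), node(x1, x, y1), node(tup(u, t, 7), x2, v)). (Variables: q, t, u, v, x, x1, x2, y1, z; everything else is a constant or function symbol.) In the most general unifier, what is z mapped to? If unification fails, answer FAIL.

Decompose node/3: leaf(tup(tup(u, u, nil), q, u)) =?= leaf(tup(t, nil, g(x1, nil))),  node(g(nil, 7), tup(7, nil, 7), node(nil, v, z)) =?= node(x1, x, y1),  node(z, leaf(7), tup(2, g(nil, nil), g(nil, x2))) =?= node(tup(u, t, 7), x2, v).
Decompose leaf/1: tup(tup(u, u, nil), q, u) =?= tup(t, nil, g(x1, nil)).
Decompose tup/3: tup(u, u, nil) =?= t,  q =?= nil,  u =?= g(x1, nil).
Bind t := tup(u, u, nil); substituting into the one remaining equation that mentions t gives: node(z, leaf(7), tup(2, g(nil, nil), g(nil, x2))) =?= node(tup(u, tup(u, u, nil), 7), x2, v).
Bind q := nil; no other remaining equation mentions q.
Bind u := g(x1, nil); substituting into the one remaining equation that mentions u gives: node(z, leaf(7), tup(2, g(nil, nil), g(nil, x2))) =?= node(tup(g(x1, nil), tup(g(x1, nil), g(x1, nil), nil), 7), x2, v). Substituting into the earlier binding gives t := tup(g(x1, nil), g(x1, nil), nil).
Decompose node/3: g(nil, 7) =?= x1,  tup(7, nil, 7) =?= x,  node(nil, v, z) =?= y1.
Bind x1 := g(nil, 7); substituting into the one remaining equation that mentions x1 gives: node(z, leaf(7), tup(2, g(nil, nil), g(nil, x2))) =?= node(tup(g(g(nil, 7), nil), tup(g(g(nil, 7), nil), g(g(nil, 7), nil), nil), 7), x2, v). Substituting into the earlier bindings gives t := tup(g(g(nil, 7), nil), g(g(nil, 7), nil), nil), u := g(g(nil, 7), nil).
Bind x := tup(7, nil, 7); no other remaining equation mentions x.
Bind y1 := node(nil, v, z); no other remaining equation mentions y1.
Decompose node/3: z =?= tup(g(g(nil, 7), nil), tup(g(g(nil, 7), nil), g(g(nil, 7), nil), nil), 7),  leaf(7) =?= x2,  tup(2, g(nil, nil), g(nil, x2)) =?= v.
Bind z := tup(g(g(nil, 7), nil), tup(g(g(nil, 7), nil), g(g(nil, 7), nil), nil), 7); no other remaining equation mentions z. Substituting into the earlier binding gives y1 := node(nil, v, tup(g(g(nil, 7), nil), tup(g(g(nil, 7), nil), g(g(nil, 7), nil), nil), 7)).
Bind x2 := leaf(7); substituting into the remaining equation gives: tup(2, g(nil, nil), g(nil, leaf(7))) =?= v.
Bind v := tup(2, g(nil, nil), g(nil, leaf(7))). Substituting into the earlier binding gives y1 := node(nil, tup(2, g(nil, nil), g(nil, leaf(7))), tup(g(g(nil, 7), nil), tup(g(g(nil, 7), nil), g(g(nil, 7), nil), nil), 7)).
MGU = { t := tup(g(g(nil, 7), nil), g(g(nil, 7), nil), nil), q := nil, u := g(g(nil, 7), nil), x1 := g(nil, 7), x := tup(7, nil, 7), y1 := node(nil, tup(2, g(nil, nil), g(nil, leaf(7))), tup(g(g(nil, 7), nil), tup(g(g(nil, 7), nil), g(g(nil, 7), nil), nil), 7)), z := tup(g(g(nil, 7), nil), tup(g(g(nil, 7), nil), g(g(nil, 7), nil), nil), 7), x2 := leaf(7), v := tup(2, g(nil, nil), g(nil, leaf(7))) }, so z := tup(g(g(nil, 7), nil), tup(g(g(nil, 7), nil), g(g(nil, 7), nil), nil), 7).

tup(g(g(nil, 7), nil), tup(g(g(nil, 7), nil), g(g(nil, 7), nil), nil), 7)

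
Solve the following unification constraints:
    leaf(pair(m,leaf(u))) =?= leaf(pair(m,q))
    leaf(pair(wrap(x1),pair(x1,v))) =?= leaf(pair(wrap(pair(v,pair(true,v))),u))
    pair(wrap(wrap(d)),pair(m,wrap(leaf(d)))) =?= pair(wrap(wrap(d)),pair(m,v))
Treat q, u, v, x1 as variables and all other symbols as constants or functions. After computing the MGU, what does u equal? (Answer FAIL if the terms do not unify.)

Decompose leaf/1: pair(m,leaf(u)) =?= pair(m,q).
Decompose pair/2: m =?= m,  leaf(u) =?= q.
Delete trivial equation m =?= m.
Bind q := leaf(u); no other remaining equation mentions q.
Decompose leaf/1: pair(wrap(x1),pair(x1,v)) =?= pair(wrap(pair(v,pair(true,v))),u).
Decompose pair/2: wrap(x1) =?= wrap(pair(v,pair(true,v))),  pair(x1,v) =?= u.
Decompose wrap/1: x1 =?= pair(v,pair(true,v)).
Bind x1 := pair(v,pair(true,v)); substituting into the one remaining equation that mentions x1 gives: pair(pair(v,pair(true,v)),v) =?= u.
Bind u := pair(pair(v,pair(true,v)),v); no other remaining equation mentions u. Substituting into the earlier binding gives q := leaf(pair(pair(v,pair(true,v)),v)).
Decompose pair/2: wrap(wrap(d)) =?= wrap(wrap(d)),  pair(m,wrap(leaf(d))) =?= pair(m,v).
Delete trivial equation wrap(wrap(d)) =?= wrap(wrap(d)).
Decompose pair/2: m =?= m,  wrap(leaf(d)) =?= v.
Delete trivial equation m =?= m.
Bind v := wrap(leaf(d)). Substituting into the earlier bindings gives q := leaf(pair(pair(wrap(leaf(d)),pair(true,wrap(leaf(d)))),wrap(leaf(d)))), x1 := pair(wrap(leaf(d)),pair(true,wrap(leaf(d)))), u := pair(pair(wrap(leaf(d)),pair(true,wrap(leaf(d)))),wrap(leaf(d))).
MGU = { q := leaf(pair(pair(wrap(leaf(d)),pair(true,wrap(leaf(d)))),wrap(leaf(d)))), x1 := pair(wrap(leaf(d)),pair(true,wrap(leaf(d)))), u := pair(pair(wrap(leaf(d)),pair(true,wrap(leaf(d)))),wrap(leaf(d))), v := wrap(leaf(d)) }, so u := pair(pair(wrap(leaf(d)),pair(true,wrap(leaf(d)))),wrap(leaf(d))).

pair(pair(wrap(leaf(d)),pair(true,wrap(leaf(d)))),wrap(leaf(d)))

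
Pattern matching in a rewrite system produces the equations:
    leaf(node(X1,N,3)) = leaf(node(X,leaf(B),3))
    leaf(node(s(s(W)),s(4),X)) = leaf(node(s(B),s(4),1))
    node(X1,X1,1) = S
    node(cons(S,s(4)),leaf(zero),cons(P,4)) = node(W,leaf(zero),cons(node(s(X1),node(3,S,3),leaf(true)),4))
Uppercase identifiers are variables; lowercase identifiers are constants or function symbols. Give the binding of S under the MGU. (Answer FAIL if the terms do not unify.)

Decompose leaf/1: node(X1,N,3) = node(X,leaf(B),3).
Decompose node/3: X1 = X,  N = leaf(B),  3 = 3.
Bind X1 := X; substituting into the 2 remaining equations that mention X1 gives: node(X,X,1) = S,  node(cons(S,s(4)),leaf(zero),cons(P,4)) = node(W,leaf(zero),cons(node(s(X),node(3,S,3),leaf(true)),4)).
Bind N := leaf(B); no other remaining equation mentions N.
Delete trivial equation 3 = 3.
Decompose leaf/1: node(s(s(W)),s(4),X) = node(s(B),s(4),1).
Decompose node/3: s(s(W)) = s(B),  s(4) = s(4),  X = 1.
Decompose s/1: s(W) = B.
Bind B := s(W); no other remaining equation mentions B. Substituting into the earlier binding gives N := leaf(s(W)).
Delete trivial equation s(4) = s(4).
Bind X := 1; substituting into the remaining equations gives: node(1,1,1) = S,  node(cons(S,s(4)),leaf(zero),cons(P,4)) = node(W,leaf(zero),cons(node(s(1),node(3,S,3),leaf(true)),4)). Substituting into the earlier binding gives X1 := 1.
Bind S := node(1,1,1); substituting into the remaining equation gives: node(cons(node(1,1,1),s(4)),leaf(zero),cons(P,4)) = node(W,leaf(zero),cons(node(s(1),node(3,node(1,1,1),3),leaf(true)),4)).
Decompose node/3: cons(node(1,1,1),s(4)) = W,  leaf(zero) = leaf(zero),  cons(P,4) = cons(node(s(1),node(3,node(1,1,1),3),leaf(true)),4).
Bind W := cons(node(1,1,1),s(4)); no other remaining equation mentions W. Substituting into the earlier bindings gives N := leaf(s(cons(node(1,1,1),s(4)))), B := s(cons(node(1,1,1),s(4))).
Delete trivial equation leaf(zero) = leaf(zero).
Decompose cons/2: P = node(s(1),node(3,node(1,1,1),3),leaf(true)),  4 = 4.
Bind P := node(s(1),node(3,node(1,1,1),3),leaf(true)); no other remaining equation mentions P.
Delete trivial equation 4 = 4.
MGU = { X1 := 1, N := leaf(s(cons(node(1,1,1),s(4)))), B := s(cons(node(1,1,1),s(4))), X := 1, S := node(1,1,1), W := cons(node(1,1,1),s(4)), P := node(s(1),node(3,node(1,1,1),3),leaf(true)) }, so S := node(1,1,1).

node(1,1,1)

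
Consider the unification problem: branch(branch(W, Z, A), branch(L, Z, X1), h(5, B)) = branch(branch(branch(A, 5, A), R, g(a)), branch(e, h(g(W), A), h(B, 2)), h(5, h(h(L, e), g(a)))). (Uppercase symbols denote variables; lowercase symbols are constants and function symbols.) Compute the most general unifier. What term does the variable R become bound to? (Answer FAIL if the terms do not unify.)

h(g(branch(g(a), 5, g(a))), g(a))

Decompose branch/3: branch(W, Z, A) = branch(branch(A, 5, A), R, g(a)),  branch(L, Z, X1) = branch(e, h(g(W), A), h(B, 2)),  h(5, B) = h(5, h(h(L, e), g(a))).
Decompose branch/3: W = branch(A, 5, A),  Z = R,  A = g(a).
Bind W := branch(A, 5, A); substituting into the one remaining equation that mentions W gives: branch(L, Z, X1) = branch(e, h(g(branch(A, 5, A)), A), h(B, 2)).
Bind Z := R; substituting into the one remaining equation that mentions Z gives: branch(L, R, X1) = branch(e, h(g(branch(A, 5, A)), A), h(B, 2)).
Bind A := g(a); substituting into the one remaining equation that mentions A gives: branch(L, R, X1) = branch(e, h(g(branch(g(a), 5, g(a))), g(a)), h(B, 2)). Substituting into the earlier binding gives W := branch(g(a), 5, g(a)).
Decompose branch/3: L = e,  R = h(g(branch(g(a), 5, g(a))), g(a)),  X1 = h(B, 2).
Bind L := e; substituting into the one remaining equation that mentions L gives: h(5, B) = h(5, h(h(e, e), g(a))).
Bind R := h(g(branch(g(a), 5, g(a))), g(a)); no other remaining equation mentions R. Substituting into the earlier binding gives Z := h(g(branch(g(a), 5, g(a))), g(a)).
Bind X1 := h(B, 2); no other remaining equation mentions X1.
Decompose h/2: 5 = 5,  B = h(h(e, e), g(a)).
Delete trivial equation 5 = 5.
Bind B := h(h(e, e), g(a)). Substituting into the earlier binding gives X1 := h(h(h(e, e), g(a)), 2).
MGU = { W := branch(g(a), 5, g(a)), Z := h(g(branch(g(a), 5, g(a))), g(a)), A := g(a), L := e, R := h(g(branch(g(a), 5, g(a))), g(a)), X1 := h(h(h(e, e), g(a)), 2), B := h(h(e, e), g(a)) }, so R := h(g(branch(g(a), 5, g(a))), g(a)).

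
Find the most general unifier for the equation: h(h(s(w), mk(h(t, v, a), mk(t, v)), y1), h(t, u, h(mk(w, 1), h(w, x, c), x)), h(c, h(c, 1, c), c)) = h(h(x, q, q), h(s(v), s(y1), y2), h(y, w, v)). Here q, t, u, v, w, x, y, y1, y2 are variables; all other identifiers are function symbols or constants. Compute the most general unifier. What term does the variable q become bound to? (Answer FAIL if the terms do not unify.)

mk(h(s(c), c, a), mk(s(c), c))

Decompose h/3: h(s(w), mk(h(t, v, a), mk(t, v)), y1) = h(x, q, q),  h(t, u, h(mk(w, 1), h(w, x, c), x)) = h(s(v), s(y1), y2),  h(c, h(c, 1, c), c) = h(y, w, v).
Decompose h/3: s(w) = x,  mk(h(t, v, a), mk(t, v)) = q,  y1 = q.
Bind x := s(w); substituting into the one remaining equation that mentions x gives: h(t, u, h(mk(w, 1), h(w, s(w), c), s(w))) = h(s(v), s(y1), y2).
Bind q := mk(h(t, v, a), mk(t, v)); substituting into the one remaining equation that mentions q gives: y1 = mk(h(t, v, a), mk(t, v)).
Bind y1 := mk(h(t, v, a), mk(t, v)); substituting into the one remaining equation that mentions y1 gives: h(t, u, h(mk(w, 1), h(w, s(w), c), s(w))) = h(s(v), s(mk(h(t, v, a), mk(t, v))), y2).
Decompose h/3: t = s(v),  u = s(mk(h(t, v, a), mk(t, v))),  h(mk(w, 1), h(w, s(w), c), s(w)) = y2.
Bind t := s(v); substituting into the one remaining equation that mentions t gives: u = s(mk(h(s(v), v, a), mk(s(v), v))). Substituting into the earlier bindings gives q := mk(h(s(v), v, a), mk(s(v), v)), y1 := mk(h(s(v), v, a), mk(s(v), v)).
Bind u := s(mk(h(s(v), v, a), mk(s(v), v))); no other remaining equation mentions u.
Bind y2 := h(mk(w, 1), h(w, s(w), c), s(w)); no other remaining equation mentions y2.
Decompose h/3: c = y,  h(c, 1, c) = w,  c = v.
Bind y := c; no other remaining equation mentions y.
Bind w := h(c, 1, c); no other remaining equation mentions w. Substituting into the earlier bindings gives x := s(h(c, 1, c)), y2 := h(mk(h(c, 1, c), 1), h(h(c, 1, c), s(h(c, 1, c)), c), s(h(c, 1, c))).
Bind v := c. Substituting into the earlier bindings gives q := mk(h(s(c), c, a), mk(s(c), c)), y1 := mk(h(s(c), c, a), mk(s(c), c)), t := s(c), u := s(mk(h(s(c), c, a), mk(s(c), c))).
MGU = { x := s(h(c, 1, c)), q := mk(h(s(c), c, a), mk(s(c), c)), y1 := mk(h(s(c), c, a), mk(s(c), c)), t := s(c), u := s(mk(h(s(c), c, a), mk(s(c), c))), y2 := h(mk(h(c, 1, c), 1), h(h(c, 1, c), s(h(c, 1, c)), c), s(h(c, 1, c))), y := c, w := h(c, 1, c), v := c }, so q := mk(h(s(c), c, a), mk(s(c), c)).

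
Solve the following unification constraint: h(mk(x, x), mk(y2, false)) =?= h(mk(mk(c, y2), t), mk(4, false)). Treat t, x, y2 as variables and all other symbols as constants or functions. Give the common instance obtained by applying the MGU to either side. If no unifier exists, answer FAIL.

h(mk(mk(c, 4), mk(c, 4)), mk(4, false))

Decompose h/2: mk(x, x) =?= mk(mk(c, y2), t),  mk(y2, false) =?= mk(4, false).
Decompose mk/2: x =?= mk(c, y2),  x =?= t.
Bind x := mk(c, y2); substituting into the one remaining equation that mentions x gives: mk(c, y2) =?= t.
Bind t := mk(c, y2); no other remaining equation mentions t.
Decompose mk/2: y2 =?= 4,  false =?= false.
Bind y2 := 4; no other remaining equation mentions y2. Substituting into the earlier bindings gives x := mk(c, 4), t := mk(c, 4).
Delete trivial equation false =?= false.
Applying the MGU to either side gives h(mk(mk(c, 4), mk(c, 4)), mk(4, false)).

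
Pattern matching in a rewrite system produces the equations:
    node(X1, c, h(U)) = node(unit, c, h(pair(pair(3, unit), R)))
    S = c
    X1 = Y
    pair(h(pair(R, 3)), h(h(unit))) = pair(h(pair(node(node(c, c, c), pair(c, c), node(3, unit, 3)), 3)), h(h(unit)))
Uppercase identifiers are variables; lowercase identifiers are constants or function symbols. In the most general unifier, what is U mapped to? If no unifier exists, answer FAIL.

pair(pair(3, unit), node(node(c, c, c), pair(c, c), node(3, unit, 3)))

Decompose node/3: X1 = unit,  c = c,  h(U) = h(pair(pair(3, unit), R)).
Bind X1 := unit; substituting into the one remaining equation that mentions X1 gives: unit = Y.
Delete trivial equation c = c.
Decompose h/1: U = pair(pair(3, unit), R).
Bind U := pair(pair(3, unit), R); no other remaining equation mentions U.
Bind S := c; no other remaining equation mentions S.
Bind Y := unit; no other remaining equation mentions Y.
Decompose pair/2: h(pair(R, 3)) = h(pair(node(node(c, c, c), pair(c, c), node(3, unit, 3)), 3)),  h(h(unit)) = h(h(unit)).
Decompose h/1: pair(R, 3) = pair(node(node(c, c, c), pair(c, c), node(3, unit, 3)), 3).
Decompose pair/2: R = node(node(c, c, c), pair(c, c), node(3, unit, 3)),  3 = 3.
Bind R := node(node(c, c, c), pair(c, c), node(3, unit, 3)); no other remaining equation mentions R. Substituting into the earlier binding gives U := pair(pair(3, unit), node(node(c, c, c), pair(c, c), node(3, unit, 3))).
Delete trivial equation 3 = 3.
Delete trivial equation h(h(unit)) = h(h(unit)).
MGU = { X1 := unit, U := pair(pair(3, unit), node(node(c, c, c), pair(c, c), node(3, unit, 3))), S := c, Y := unit, R := node(node(c, c, c), pair(c, c), node(3, unit, 3)) }, so U := pair(pair(3, unit), node(node(c, c, c), pair(c, c), node(3, unit, 3))).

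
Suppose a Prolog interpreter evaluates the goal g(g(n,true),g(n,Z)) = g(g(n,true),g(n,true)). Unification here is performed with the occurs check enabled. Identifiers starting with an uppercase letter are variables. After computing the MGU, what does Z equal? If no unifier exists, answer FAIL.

Decompose g/2: g(n,true) = g(n,true),  g(n,Z) = g(n,true).
Delete trivial equation g(n,true) = g(n,true).
Decompose g/2: n = n,  Z = true.
Delete trivial equation n = n.
Bind Z := true.
MGU = { Z -> true }, so Z -> true.

true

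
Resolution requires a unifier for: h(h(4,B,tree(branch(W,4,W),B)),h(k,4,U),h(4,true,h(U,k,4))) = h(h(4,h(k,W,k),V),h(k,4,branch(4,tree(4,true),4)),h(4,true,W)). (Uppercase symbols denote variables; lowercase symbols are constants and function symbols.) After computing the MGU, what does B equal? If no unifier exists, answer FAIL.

Decompose h/3: h(4,B,tree(branch(W,4,W),B)) = h(4,h(k,W,k),V),  h(k,4,U) = h(k,4,branch(4,tree(4,true),4)),  h(4,true,h(U,k,4)) = h(4,true,W).
Decompose h/3: 4 = 4,  B = h(k,W,k),  tree(branch(W,4,W),B) = V.
Delete trivial equation 4 = 4.
Bind B := h(k,W,k); substituting into the one remaining equation that mentions B gives: tree(branch(W,4,W),h(k,W,k)) = V.
Bind V := tree(branch(W,4,W),h(k,W,k)); no other remaining equation mentions V.
Decompose h/3: k = k,  4 = 4,  U = branch(4,tree(4,true),4).
Delete trivial equation k = k.
Delete trivial equation 4 = 4.
Bind U := branch(4,tree(4,true),4); substituting into the remaining equation gives: h(4,true,h(branch(4,tree(4,true),4),k,4)) = h(4,true,W).
Decompose h/3: 4 = 4,  true = true,  h(branch(4,tree(4,true),4),k,4) = W.
Delete trivial equation 4 = 4.
Delete trivial equation true = true.
Bind W := h(branch(4,tree(4,true),4),k,4). Substituting into the earlier bindings gives B := h(k,h(branch(4,tree(4,true),4),k,4),k), V := tree(branch(h(branch(4,tree(4,true),4),k,4),4,h(branch(4,tree(4,true),4),k,4)),h(k,h(branch(4,tree(4,true),4),k,4),k)).
MGU = { B ↦ h(k,h(branch(4,tree(4,true),4),k,4),k), V ↦ tree(branch(h(branch(4,tree(4,true),4),k,4),4,h(branch(4,tree(4,true),4),k,4)),h(k,h(branch(4,tree(4,true),4),k,4),k)), U ↦ branch(4,tree(4,true),4), W ↦ h(branch(4,tree(4,true),4),k,4) }, so B ↦ h(k,h(branch(4,tree(4,true),4),k,4),k).

h(k,h(branch(4,tree(4,true),4),k,4),k)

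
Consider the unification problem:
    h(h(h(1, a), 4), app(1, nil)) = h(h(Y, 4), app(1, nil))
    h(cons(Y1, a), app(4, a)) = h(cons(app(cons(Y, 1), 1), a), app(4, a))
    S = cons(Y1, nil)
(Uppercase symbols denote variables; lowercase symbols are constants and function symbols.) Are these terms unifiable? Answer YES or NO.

Decompose h/2: h(h(1, a), 4) = h(Y, 4),  app(1, nil) = app(1, nil).
Decompose h/2: h(1, a) = Y,  4 = 4.
Bind Y := h(1, a); substituting into the one remaining equation that mentions Y gives: h(cons(Y1, a), app(4, a)) = h(cons(app(cons(h(1, a), 1), 1), a), app(4, a)).
Delete trivial equation 4 = 4.
Delete trivial equation app(1, nil) = app(1, nil).
Decompose h/2: cons(Y1, a) = cons(app(cons(h(1, a), 1), 1), a),  app(4, a) = app(4, a).
Decompose cons/2: Y1 = app(cons(h(1, a), 1), 1),  a = a.
Bind Y1 := app(cons(h(1, a), 1), 1); substituting into the one remaining equation that mentions Y1 gives: S = cons(app(cons(h(1, a), 1), 1), nil).
Delete trivial equation a = a.
Delete trivial equation app(4, a) = app(4, a).
Bind S := cons(app(cons(h(1, a), 1), 1), nil).
No equations remain and no clash or occurs-check failure arose, so a unifier exists.

YES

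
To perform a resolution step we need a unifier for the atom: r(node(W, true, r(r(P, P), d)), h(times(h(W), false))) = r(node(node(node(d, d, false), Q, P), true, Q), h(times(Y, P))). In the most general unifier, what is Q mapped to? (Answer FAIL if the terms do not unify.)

r(r(false, false), d)

Decompose r/2: node(W, true, r(r(P, P), d)) = node(node(node(d, d, false), Q, P), true, Q),  h(times(h(W), false)) = h(times(Y, P)).
Decompose node/3: W = node(node(d, d, false), Q, P),  true = true,  r(r(P, P), d) = Q.
Bind W := node(node(d, d, false), Q, P); substituting into the one remaining equation that mentions W gives: h(times(h(node(node(d, d, false), Q, P)), false)) = h(times(Y, P)).
Delete trivial equation true = true.
Bind Q := r(r(P, P), d); substituting into the remaining equation gives: h(times(h(node(node(d, d, false), r(r(P, P), d), P)), false)) = h(times(Y, P)). Substituting into the earlier binding gives W := node(node(d, d, false), r(r(P, P), d), P).
Decompose h/1: times(h(node(node(d, d, false), r(r(P, P), d), P)), false) = times(Y, P).
Decompose times/2: h(node(node(d, d, false), r(r(P, P), d), P)) = Y,  false = P.
Bind Y := h(node(node(d, d, false), r(r(P, P), d), P)); no other remaining equation mentions Y.
Bind P := false. Substituting into the earlier bindings gives W := node(node(d, d, false), r(r(false, false), d), false), Q := r(r(false, false), d), Y := h(node(node(d, d, false), r(r(false, false), d), false)).
MGU = { W ↦ node(node(d, d, false), r(r(false, false), d), false), Q ↦ r(r(false, false), d), Y ↦ h(node(node(d, d, false), r(r(false, false), d), false)), P ↦ false }, so Q ↦ r(r(false, false), d).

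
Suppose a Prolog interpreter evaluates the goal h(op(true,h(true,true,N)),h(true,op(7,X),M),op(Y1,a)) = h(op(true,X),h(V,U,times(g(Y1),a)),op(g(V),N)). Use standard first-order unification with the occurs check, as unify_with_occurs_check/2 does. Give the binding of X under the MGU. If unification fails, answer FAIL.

Decompose h/3: op(true,h(true,true,N)) = op(true,X),  h(true,op(7,X),M) = h(V,U,times(g(Y1),a)),  op(Y1,a) = op(g(V),N).
Decompose op/2: true = true,  h(true,true,N) = X.
Delete trivial equation true = true.
Bind X := h(true,true,N); substituting into the one remaining equation that mentions X gives: h(true,op(7,h(true,true,N)),M) = h(V,U,times(g(Y1),a)).
Decompose h/3: true = V,  op(7,h(true,true,N)) = U,  M = times(g(Y1),a).
Bind V := true; substituting into the one remaining equation that mentions V gives: op(Y1,a) = op(g(true),N).
Bind U := op(7,h(true,true,N)); no other remaining equation mentions U.
Bind M := times(g(Y1),a); no other remaining equation mentions M.
Decompose op/2: Y1 = g(true),  a = N.
Bind Y1 := g(true); no other remaining equation mentions Y1. Substituting into the earlier binding gives M := times(g(g(true)),a).
Bind N := a. Substituting into the earlier bindings gives X := h(true,true,a), U := op(7,h(true,true,a)).
MGU = { X = h(true,true,a), V = true, U = op(7,h(true,true,a)), M = times(g(g(true)),a), Y1 = g(true), N = a }, so X = h(true,true,a).

h(true,true,a)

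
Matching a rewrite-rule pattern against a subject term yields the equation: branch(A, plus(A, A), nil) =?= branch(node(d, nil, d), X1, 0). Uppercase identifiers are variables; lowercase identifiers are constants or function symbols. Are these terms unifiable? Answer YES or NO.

NO

Decompose branch/3: A =?= node(d, nil, d),  plus(A, A) =?= X1,  nil =?= 0.
Bind A := node(d, nil, d); substituting into the one remaining equation that mentions A gives: plus(node(d, nil, d), node(d, nil, d)) =?= X1.
Bind X1 := plus(node(d, nil, d), node(d, nil, d)); no other remaining equation mentions X1.
Clash: constants nil and 0 differ; no unifier exists.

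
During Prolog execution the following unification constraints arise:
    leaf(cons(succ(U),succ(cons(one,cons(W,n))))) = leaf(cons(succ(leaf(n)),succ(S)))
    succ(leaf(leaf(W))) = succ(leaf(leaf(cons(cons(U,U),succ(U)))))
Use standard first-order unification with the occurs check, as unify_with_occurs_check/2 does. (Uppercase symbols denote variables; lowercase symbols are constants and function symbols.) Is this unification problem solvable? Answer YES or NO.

Decompose leaf/1: cons(succ(U),succ(cons(one,cons(W,n)))) = cons(succ(leaf(n)),succ(S)).
Decompose cons/2: succ(U) = succ(leaf(n)),  succ(cons(one,cons(W,n))) = succ(S).
Decompose succ/1: U = leaf(n).
Bind U := leaf(n); substituting into the one remaining equation that mentions U gives: succ(leaf(leaf(W))) = succ(leaf(leaf(cons(cons(leaf(n),leaf(n)),succ(leaf(n)))))).
Decompose succ/1: cons(one,cons(W,n)) = S.
Bind S := cons(one,cons(W,n)); no other remaining equation mentions S.
Decompose succ/1: leaf(leaf(W)) = leaf(leaf(cons(cons(leaf(n),leaf(n)),succ(leaf(n))))).
Decompose leaf/1: leaf(W) = leaf(cons(cons(leaf(n),leaf(n)),succ(leaf(n)))).
Decompose leaf/1: W = cons(cons(leaf(n),leaf(n)),succ(leaf(n))).
Bind W := cons(cons(leaf(n),leaf(n)),succ(leaf(n))). Substituting into the earlier binding gives S := cons(one,cons(cons(cons(leaf(n),leaf(n)),succ(leaf(n))),n)).
No equations remain and no clash or occurs-check failure arose, so a unifier exists.

YES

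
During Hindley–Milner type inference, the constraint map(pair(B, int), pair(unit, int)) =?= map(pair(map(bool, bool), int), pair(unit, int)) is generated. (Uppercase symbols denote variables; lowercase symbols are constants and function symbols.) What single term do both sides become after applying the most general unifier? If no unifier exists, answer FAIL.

Decompose map/2: pair(B, int) =?= pair(map(bool, bool), int),  pair(unit, int) =?= pair(unit, int).
Decompose pair/2: B =?= map(bool, bool),  int =?= int.
Bind B := map(bool, bool); no other remaining equation mentions B.
Delete trivial equation int =?= int.
Delete trivial equation pair(unit, int) =?= pair(unit, int).
Applying the MGU to either side gives map(pair(map(bool, bool), int), pair(unit, int)).

map(pair(map(bool, bool), int), pair(unit, int))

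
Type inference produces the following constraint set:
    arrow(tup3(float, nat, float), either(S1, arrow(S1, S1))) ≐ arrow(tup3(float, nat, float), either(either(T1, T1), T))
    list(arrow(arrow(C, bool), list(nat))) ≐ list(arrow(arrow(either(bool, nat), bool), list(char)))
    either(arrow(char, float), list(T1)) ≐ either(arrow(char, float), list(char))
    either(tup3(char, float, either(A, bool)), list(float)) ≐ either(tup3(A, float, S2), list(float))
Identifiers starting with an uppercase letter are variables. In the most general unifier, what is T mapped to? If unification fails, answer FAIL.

Decompose arrow/2: tup3(float, nat, float) ≐ tup3(float, nat, float),  either(S1, arrow(S1, S1)) ≐ either(either(T1, T1), T).
Delete trivial equation tup3(float, nat, float) ≐ tup3(float, nat, float).
Decompose either/2: S1 ≐ either(T1, T1),  arrow(S1, S1) ≐ T.
Bind S1 := either(T1, T1); substituting into the one remaining equation that mentions S1 gives: arrow(either(T1, T1), either(T1, T1)) ≐ T.
Bind T := arrow(either(T1, T1), either(T1, T1)); no other remaining equation mentions T.
Decompose list/1: arrow(arrow(C, bool), list(nat)) ≐ arrow(arrow(either(bool, nat), bool), list(char)).
Decompose arrow/2: arrow(C, bool) ≐ arrow(either(bool, nat), bool),  list(nat) ≐ list(char).
Decompose arrow/2: C ≐ either(bool, nat),  bool ≐ bool.
Bind C := either(bool, nat); no other remaining equation mentions C.
Delete trivial equation bool ≐ bool.
Decompose list/1: nat ≐ char.
Clash: constants nat and char differ; no unifier exists.

FAIL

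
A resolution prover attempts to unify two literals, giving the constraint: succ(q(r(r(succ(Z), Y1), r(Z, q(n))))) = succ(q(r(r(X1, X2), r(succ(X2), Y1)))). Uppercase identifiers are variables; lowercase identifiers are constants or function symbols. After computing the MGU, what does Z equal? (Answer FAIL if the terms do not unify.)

Decompose succ/1: q(r(r(succ(Z), Y1), r(Z, q(n)))) = q(r(r(X1, X2), r(succ(X2), Y1))).
Decompose q/1: r(r(succ(Z), Y1), r(Z, q(n))) = r(r(X1, X2), r(succ(X2), Y1)).
Decompose r/2: r(succ(Z), Y1) = r(X1, X2),  r(Z, q(n)) = r(succ(X2), Y1).
Decompose r/2: succ(Z) = X1,  Y1 = X2.
Bind X1 := succ(Z); no other remaining equation mentions X1.
Bind Y1 := X2; substituting into the remaining equation gives: r(Z, q(n)) = r(succ(X2), X2).
Decompose r/2: Z = succ(X2),  q(n) = X2.
Bind Z := succ(X2); no other remaining equation mentions Z. Substituting into the earlier binding gives X1 := succ(succ(X2)).
Bind X2 := q(n). Substituting into the earlier bindings gives X1 := succ(succ(q(n))), Y1 := q(n), Z := succ(q(n)).
MGU = { X1 -> succ(succ(q(n))), Y1 -> q(n), Z -> succ(q(n)), X2 -> q(n) }, so Z -> succ(q(n)).

succ(q(n))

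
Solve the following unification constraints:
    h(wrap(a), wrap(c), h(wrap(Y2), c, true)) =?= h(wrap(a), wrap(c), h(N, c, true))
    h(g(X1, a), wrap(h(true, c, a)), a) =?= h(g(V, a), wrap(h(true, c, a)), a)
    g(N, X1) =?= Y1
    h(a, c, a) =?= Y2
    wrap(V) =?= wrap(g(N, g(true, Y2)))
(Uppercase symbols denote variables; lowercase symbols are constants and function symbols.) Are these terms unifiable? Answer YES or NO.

YES

Decompose h/3: wrap(a) =?= wrap(a),  wrap(c) =?= wrap(c),  h(wrap(Y2), c, true) =?= h(N, c, true).
Delete trivial equation wrap(a) =?= wrap(a).
Delete trivial equation wrap(c) =?= wrap(c).
Decompose h/3: wrap(Y2) =?= N,  c =?= c,  true =?= true.
Bind N := wrap(Y2); substituting into the 2 remaining equations that mention N gives: g(wrap(Y2), X1) =?= Y1,  wrap(V) =?= wrap(g(wrap(Y2), g(true, Y2))).
Delete trivial equation c =?= c.
Delete trivial equation true =?= true.
Decompose h/3: g(X1, a) =?= g(V, a),  wrap(h(true, c, a)) =?= wrap(h(true, c, a)),  a =?= a.
Decompose g/2: X1 =?= V,  a =?= a.
Bind X1 := V; substituting into the one remaining equation that mentions X1 gives: g(wrap(Y2), V) =?= Y1.
Delete trivial equation a =?= a.
Delete trivial equation wrap(h(true, c, a)) =?= wrap(h(true, c, a)).
Delete trivial equation a =?= a.
Bind Y1 := g(wrap(Y2), V); no other remaining equation mentions Y1.
Bind Y2 := h(a, c, a); substituting into the remaining equation gives: wrap(V) =?= wrap(g(wrap(h(a, c, a)), g(true, h(a, c, a)))). Substituting into the earlier bindings gives N := wrap(h(a, c, a)), Y1 := g(wrap(h(a, c, a)), V).
Decompose wrap/1: V =?= g(wrap(h(a, c, a)), g(true, h(a, c, a))).
Bind V := g(wrap(h(a, c, a)), g(true, h(a, c, a))). Substituting into the earlier bindings gives X1 := g(wrap(h(a, c, a)), g(true, h(a, c, a))), Y1 := g(wrap(h(a, c, a)), g(wrap(h(a, c, a)), g(true, h(a, c, a)))).
No equations remain and no clash or occurs-check failure arose, so a unifier exists.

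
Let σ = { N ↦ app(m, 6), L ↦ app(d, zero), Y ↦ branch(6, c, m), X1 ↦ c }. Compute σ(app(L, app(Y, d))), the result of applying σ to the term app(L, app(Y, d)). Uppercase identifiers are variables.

app(app(d, zero), app(branch(6, c, m), d))

Replace each occurrence of L with app(d, zero).
Replace each occurrence of Y with branch(6, c, m).
Result: app(app(d, zero), app(branch(6, c, m), d)).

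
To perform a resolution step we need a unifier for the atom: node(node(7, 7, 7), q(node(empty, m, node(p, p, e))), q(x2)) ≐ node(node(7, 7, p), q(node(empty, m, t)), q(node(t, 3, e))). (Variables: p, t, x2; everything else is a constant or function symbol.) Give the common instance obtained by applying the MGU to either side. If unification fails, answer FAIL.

Decompose node/3: node(7, 7, 7) ≐ node(7, 7, p),  q(node(empty, m, node(p, p, e))) ≐ q(node(empty, m, t)),  q(x2) ≐ q(node(t, 3, e)).
Decompose node/3: 7 ≐ 7,  7 ≐ 7,  7 ≐ p.
Delete trivial equation 7 ≐ 7.
Delete trivial equation 7 ≐ 7.
Bind p := 7; substituting into the one remaining equation that mentions p gives: q(node(empty, m, node(7, 7, e))) ≐ q(node(empty, m, t)).
Decompose q/1: node(empty, m, node(7, 7, e)) ≐ node(empty, m, t).
Decompose node/3: empty ≐ empty,  m ≐ m,  node(7, 7, e) ≐ t.
Delete trivial equation empty ≐ empty.
Delete trivial equation m ≐ m.
Bind t := node(7, 7, e); substituting into the remaining equation gives: q(x2) ≐ q(node(node(7, 7, e), 3, e)).
Decompose q/1: x2 ≐ node(node(7, 7, e), 3, e).
Bind x2 := node(node(7, 7, e), 3, e).
Applying the MGU to either side gives node(node(7, 7, 7), q(node(empty, m, node(7, 7, e))), q(node(node(7, 7, e), 3, e))).

node(node(7, 7, 7), q(node(empty, m, node(7, 7, e))), q(node(node(7, 7, e), 3, e)))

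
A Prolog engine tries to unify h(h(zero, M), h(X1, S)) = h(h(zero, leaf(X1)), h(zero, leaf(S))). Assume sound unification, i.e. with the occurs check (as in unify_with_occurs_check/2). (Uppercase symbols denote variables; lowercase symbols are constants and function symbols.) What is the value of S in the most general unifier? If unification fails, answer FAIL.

Decompose h/2: h(zero, M) = h(zero, leaf(X1)),  h(X1, S) = h(zero, leaf(S)).
Decompose h/2: zero = zero,  M = leaf(X1).
Delete trivial equation zero = zero.
Bind M := leaf(X1); no other remaining equation mentions M.
Decompose h/2: X1 = zero,  S = leaf(S).
Bind X1 := zero; no other remaining equation mentions X1. Substituting into the earlier binding gives M := leaf(zero).
Occurs check fails: S occurs in leaf(S); the equation S = leaf(S) has no finite solution.

FAIL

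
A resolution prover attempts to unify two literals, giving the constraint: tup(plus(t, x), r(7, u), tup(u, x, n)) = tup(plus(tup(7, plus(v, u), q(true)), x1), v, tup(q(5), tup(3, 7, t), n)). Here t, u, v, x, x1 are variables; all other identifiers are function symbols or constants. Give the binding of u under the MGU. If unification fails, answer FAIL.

q(5)

Decompose tup/3: plus(t, x) = plus(tup(7, plus(v, u), q(true)), x1),  r(7, u) = v,  tup(u, x, n) = tup(q(5), tup(3, 7, t), n).
Decompose plus/2: t = tup(7, plus(v, u), q(true)),  x = x1.
Bind t := tup(7, plus(v, u), q(true)); substituting into the one remaining equation that mentions t gives: tup(u, x, n) = tup(q(5), tup(3, 7, tup(7, plus(v, u), q(true))), n).
Bind x := x1; substituting into the one remaining equation that mentions x gives: tup(u, x1, n) = tup(q(5), tup(3, 7, tup(7, plus(v, u), q(true))), n).
Bind v := r(7, u); substituting into the remaining equation gives: tup(u, x1, n) = tup(q(5), tup(3, 7, tup(7, plus(r(7, u), u), q(true))), n). Substituting into the earlier binding gives t := tup(7, plus(r(7, u), u), q(true)).
Decompose tup/3: u = q(5),  x1 = tup(3, 7, tup(7, plus(r(7, u), u), q(true))),  n = n.
Bind u := q(5); substituting into the one remaining equation that mentions u gives: x1 = tup(3, 7, tup(7, plus(r(7, q(5)), q(5)), q(true))). Substituting into the earlier bindings gives t := tup(7, plus(r(7, q(5)), q(5)), q(true)), v := r(7, q(5)).
Bind x1 := tup(3, 7, tup(7, plus(r(7, q(5)), q(5)), q(true))); no other remaining equation mentions x1. Substituting into the earlier binding gives x := tup(3, 7, tup(7, plus(r(7, q(5)), q(5)), q(true))).
Delete trivial equation n = n.
MGU = { t -> tup(7, plus(r(7, q(5)), q(5)), q(true)), x -> tup(3, 7, tup(7, plus(r(7, q(5)), q(5)), q(true))), v -> r(7, q(5)), u -> q(5), x1 -> tup(3, 7, tup(7, plus(r(7, q(5)), q(5)), q(true))) }, so u -> q(5).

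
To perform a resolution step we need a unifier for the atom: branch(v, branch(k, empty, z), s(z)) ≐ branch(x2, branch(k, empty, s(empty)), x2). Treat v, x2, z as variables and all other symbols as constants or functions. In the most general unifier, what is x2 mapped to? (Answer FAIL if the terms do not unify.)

Decompose branch/3: v ≐ x2,  branch(k, empty, z) ≐ branch(k, empty, s(empty)),  s(z) ≐ x2.
Bind v := x2; no other remaining equation mentions v.
Decompose branch/3: k ≐ k,  empty ≐ empty,  z ≐ s(empty).
Delete trivial equation k ≐ k.
Delete trivial equation empty ≐ empty.
Bind z := s(empty); substituting into the remaining equation gives: s(s(empty)) ≐ x2.
Bind x2 := s(s(empty)). Substituting into the earlier binding gives v := s(s(empty)).
MGU = { v ↦ s(s(empty)), z ↦ s(empty), x2 ↦ s(s(empty)) }, so x2 ↦ s(s(empty)).

s(s(empty))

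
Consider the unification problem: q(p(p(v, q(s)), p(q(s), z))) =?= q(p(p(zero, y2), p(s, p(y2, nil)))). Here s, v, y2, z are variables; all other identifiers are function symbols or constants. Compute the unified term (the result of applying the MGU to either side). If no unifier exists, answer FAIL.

FAIL

Decompose q/1: p(p(v, q(s)), p(q(s), z)) =?= p(p(zero, y2), p(s, p(y2, nil))).
Decompose p/2: p(v, q(s)) =?= p(zero, y2),  p(q(s), z) =?= p(s, p(y2, nil)).
Decompose p/2: v =?= zero,  q(s) =?= y2.
Bind v := zero; no other remaining equation mentions v.
Bind y2 := q(s); substituting into the remaining equation gives: p(q(s), z) =?= p(s, p(q(s), nil)).
Decompose p/2: q(s) =?= s,  z =?= p(q(s), nil).
Occurs check fails: s occurs in q(s); the equation s =?= q(s) has no finite solution.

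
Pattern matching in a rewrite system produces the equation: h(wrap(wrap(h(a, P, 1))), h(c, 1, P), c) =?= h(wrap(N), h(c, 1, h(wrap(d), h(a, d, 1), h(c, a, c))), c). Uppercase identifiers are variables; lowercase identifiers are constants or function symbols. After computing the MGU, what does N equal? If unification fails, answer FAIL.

Decompose h/3: wrap(wrap(h(a, P, 1))) =?= wrap(N),  h(c, 1, P) =?= h(c, 1, h(wrap(d), h(a, d, 1), h(c, a, c))),  c =?= c.
Decompose wrap/1: wrap(h(a, P, 1)) =?= N.
Bind N := wrap(h(a, P, 1)); no other remaining equation mentions N.
Decompose h/3: c =?= c,  1 =?= 1,  P =?= h(wrap(d), h(a, d, 1), h(c, a, c)).
Delete trivial equation c =?= c.
Delete trivial equation 1 =?= 1.
Bind P := h(wrap(d), h(a, d, 1), h(c, a, c)); no other remaining equation mentions P. Substituting into the earlier binding gives N := wrap(h(a, h(wrap(d), h(a, d, 1), h(c, a, c)), 1)).
Delete trivial equation c =?= c.
MGU = { N -> wrap(h(a, h(wrap(d), h(a, d, 1), h(c, a, c)), 1)), P -> h(wrap(d), h(a, d, 1), h(c, a, c)) }, so N -> wrap(h(a, h(wrap(d), h(a, d, 1), h(c, a, c)), 1)).

wrap(h(a, h(wrap(d), h(a, d, 1), h(c, a, c)), 1))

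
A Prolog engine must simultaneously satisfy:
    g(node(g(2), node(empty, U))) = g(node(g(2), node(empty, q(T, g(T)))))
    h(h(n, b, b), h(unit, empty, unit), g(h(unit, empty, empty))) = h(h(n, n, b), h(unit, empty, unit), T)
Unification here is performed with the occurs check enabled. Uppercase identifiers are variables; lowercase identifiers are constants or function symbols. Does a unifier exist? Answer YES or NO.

Decompose g/1: node(g(2), node(empty, U)) = node(g(2), node(empty, q(T, g(T)))).
Decompose node/2: g(2) = g(2),  node(empty, U) = node(empty, q(T, g(T))).
Delete trivial equation g(2) = g(2).
Decompose node/2: empty = empty,  U = q(T, g(T)).
Delete trivial equation empty = empty.
Bind U := q(T, g(T)); no other remaining equation mentions U.
Decompose h/3: h(n, b, b) = h(n, n, b),  h(unit, empty, unit) = h(unit, empty, unit),  g(h(unit, empty, empty)) = T.
Decompose h/3: n = n,  b = n,  b = b.
Delete trivial equation n = n.
Clash: constants b and n differ; no unifier exists.

NO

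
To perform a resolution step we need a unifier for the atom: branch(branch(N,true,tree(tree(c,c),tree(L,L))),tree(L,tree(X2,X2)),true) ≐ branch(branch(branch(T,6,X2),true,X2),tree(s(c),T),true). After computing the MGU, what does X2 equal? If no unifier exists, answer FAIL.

Decompose branch/3: branch(N,true,tree(tree(c,c),tree(L,L))) ≐ branch(branch(T,6,X2),true,X2),  tree(L,tree(X2,X2)) ≐ tree(s(c),T),  true ≐ true.
Decompose branch/3: N ≐ branch(T,6,X2),  true ≐ true,  tree(tree(c,c),tree(L,L)) ≐ X2.
Bind N := branch(T,6,X2); no other remaining equation mentions N.
Delete trivial equation true ≐ true.
Bind X2 := tree(tree(c,c),tree(L,L)); substituting into the one remaining equation that mentions X2 gives: tree(L,tree(tree(tree(c,c),tree(L,L)),tree(tree(c,c),tree(L,L)))) ≐ tree(s(c),T). Substituting into the earlier binding gives N := branch(T,6,tree(tree(c,c),tree(L,L))).
Decompose tree/2: L ≐ s(c),  tree(tree(tree(c,c),tree(L,L)),tree(tree(c,c),tree(L,L))) ≐ T.
Bind L := s(c); substituting into the one remaining equation that mentions L gives: tree(tree(tree(c,c),tree(s(c),s(c))),tree(tree(c,c),tree(s(c),s(c)))) ≐ T. Substituting into the earlier bindings gives N := branch(T,6,tree(tree(c,c),tree(s(c),s(c)))), X2 := tree(tree(c,c),tree(s(c),s(c))).
Bind T := tree(tree(tree(c,c),tree(s(c),s(c))),tree(tree(c,c),tree(s(c),s(c)))); no other remaining equation mentions T. Substituting into the earlier binding gives N := branch(tree(tree(tree(c,c),tree(s(c),s(c))),tree(tree(c,c),tree(s(c),s(c)))),6,tree(tree(c,c),tree(s(c),s(c)))).
Delete trivial equation true ≐ true.
MGU = { N := branch(tree(tree(tree(c,c),tree(s(c),s(c))),tree(tree(c,c),tree(s(c),s(c)))),6,tree(tree(c,c),tree(s(c),s(c)))), X2 := tree(tree(c,c),tree(s(c),s(c))), L := s(c), T := tree(tree(tree(c,c),tree(s(c),s(c))),tree(tree(c,c),tree(s(c),s(c)))) }, so X2 := tree(tree(c,c),tree(s(c),s(c))).

tree(tree(c,c),tree(s(c),s(c)))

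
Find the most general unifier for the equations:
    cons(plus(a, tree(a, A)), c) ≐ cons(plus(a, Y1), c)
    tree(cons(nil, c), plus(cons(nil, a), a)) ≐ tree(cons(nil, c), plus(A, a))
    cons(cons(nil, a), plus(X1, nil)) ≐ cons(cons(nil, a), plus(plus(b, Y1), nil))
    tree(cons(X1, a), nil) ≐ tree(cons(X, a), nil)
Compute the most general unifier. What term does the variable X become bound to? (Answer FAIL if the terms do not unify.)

Decompose cons/2: plus(a, tree(a, A)) ≐ plus(a, Y1),  c ≐ c.
Decompose plus/2: a ≐ a,  tree(a, A) ≐ Y1.
Delete trivial equation a ≐ a.
Bind Y1 := tree(a, A); substituting into the one remaining equation that mentions Y1 gives: cons(cons(nil, a), plus(X1, nil)) ≐ cons(cons(nil, a), plus(plus(b, tree(a, A)), nil)).
Delete trivial equation c ≐ c.
Decompose tree/2: cons(nil, c) ≐ cons(nil, c),  plus(cons(nil, a), a) ≐ plus(A, a).
Delete trivial equation cons(nil, c) ≐ cons(nil, c).
Decompose plus/2: cons(nil, a) ≐ A,  a ≐ a.
Bind A := cons(nil, a); substituting into the one remaining equation that mentions A gives: cons(cons(nil, a), plus(X1, nil)) ≐ cons(cons(nil, a), plus(plus(b, tree(a, cons(nil, a))), nil)). Substituting into the earlier binding gives Y1 := tree(a, cons(nil, a)).
Delete trivial equation a ≐ a.
Decompose cons/2: cons(nil, a) ≐ cons(nil, a),  plus(X1, nil) ≐ plus(plus(b, tree(a, cons(nil, a))), nil).
Delete trivial equation cons(nil, a) ≐ cons(nil, a).
Decompose plus/2: X1 ≐ plus(b, tree(a, cons(nil, a))),  nil ≐ nil.
Bind X1 := plus(b, tree(a, cons(nil, a))); substituting into the one remaining equation that mentions X1 gives: tree(cons(plus(b, tree(a, cons(nil, a))), a), nil) ≐ tree(cons(X, a), nil).
Delete trivial equation nil ≐ nil.
Decompose tree/2: cons(plus(b, tree(a, cons(nil, a))), a) ≐ cons(X, a),  nil ≐ nil.
Decompose cons/2: plus(b, tree(a, cons(nil, a))) ≐ X,  a ≐ a.
Bind X := plus(b, tree(a, cons(nil, a))); no other remaining equation mentions X.
Delete trivial equation a ≐ a.
Delete trivial equation nil ≐ nil.
MGU = { Y1 := tree(a, cons(nil, a)), A := cons(nil, a), X1 := plus(b, tree(a, cons(nil, a))), X := plus(b, tree(a, cons(nil, a))) }, so X := plus(b, tree(a, cons(nil, a))).

plus(b, tree(a, cons(nil, a)))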